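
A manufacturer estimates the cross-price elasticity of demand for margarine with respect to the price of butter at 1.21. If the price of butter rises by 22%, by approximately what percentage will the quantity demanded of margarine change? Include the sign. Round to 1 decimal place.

%ΔQ ≈ ε × %ΔP of butter = 1.21 × (22%) = 26.6%.

26.6%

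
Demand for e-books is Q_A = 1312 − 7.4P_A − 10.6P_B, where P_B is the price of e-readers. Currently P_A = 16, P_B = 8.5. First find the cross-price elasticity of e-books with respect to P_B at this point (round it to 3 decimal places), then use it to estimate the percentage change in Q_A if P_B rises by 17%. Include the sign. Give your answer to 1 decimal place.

At P_A = 16, P_B = 8.5: Q_A = 1103.5.
∂Q_A/∂P_B = -10.6.
ε = (∂Q_A/∂P_B)(P_B/Q_A) = -10.6000 × 8.5/1103.5 ≈ -0.082.
%ΔQ_A ≈ ε × %ΔP_B = -0.082 × (17%) = -1.4%.

-1.4%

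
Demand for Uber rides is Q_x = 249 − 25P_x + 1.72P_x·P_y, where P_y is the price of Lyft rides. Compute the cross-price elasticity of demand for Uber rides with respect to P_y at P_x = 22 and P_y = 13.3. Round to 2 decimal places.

At P_x = 22 and P_y = 13.3: Q_x = 202.272.
∂Q_x/∂P_y = 1.72P_x = 1.72(22) = 37.8400.
ε = (∂Q_x/∂P_y)(P_y/Q_x) = 37.8400 × (13.3/202.272) ≈ 2.49.

2.49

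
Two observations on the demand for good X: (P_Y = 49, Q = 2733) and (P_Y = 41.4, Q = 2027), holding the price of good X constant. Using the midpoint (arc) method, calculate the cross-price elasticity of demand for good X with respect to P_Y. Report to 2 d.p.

1.76

ΔQ_X = 2027 − 2733 = -706; ΔP_Y = 41.4 − 49 = -7.6.
Midpoints: Q̄_X = 2380.0, P̄_Y = 45.20.
ε = (ΔQ_X/Q̄_X)/(ΔP_Y/P̄_Y) = (-706/2380.0)/(-7.6/45.20) ≈ 1.76.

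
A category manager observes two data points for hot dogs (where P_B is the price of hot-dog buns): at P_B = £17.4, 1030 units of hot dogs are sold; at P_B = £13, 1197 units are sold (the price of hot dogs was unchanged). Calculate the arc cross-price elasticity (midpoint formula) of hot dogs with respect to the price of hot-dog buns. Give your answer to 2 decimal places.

-0.52

ΔQ_A = 1197 − 1030 = 167; ΔP_B = 13 − 17.4 = -4.4.
Midpoints: Q̄_A = 1113.5, P̄_B = 15.20.
ε = (ΔQ_A/Q̄_A)/(ΔP_B/P̄_B) = (167/1113.5)/(-4.4/15.20) ≈ -0.52.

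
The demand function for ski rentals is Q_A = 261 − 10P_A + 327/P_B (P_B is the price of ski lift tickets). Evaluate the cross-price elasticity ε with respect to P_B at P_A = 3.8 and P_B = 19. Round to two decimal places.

At P_A = 3.8 and P_B = 19: Q_A = 240.211.
∂Q_A/∂P_B = −327/P_B² = -0.9058.
ε = (∂Q_A/∂P_B)(P_B/Q_A) = -0.9058 × (19/240.211) ≈ -0.07.
ε < 0: complements.

-0.07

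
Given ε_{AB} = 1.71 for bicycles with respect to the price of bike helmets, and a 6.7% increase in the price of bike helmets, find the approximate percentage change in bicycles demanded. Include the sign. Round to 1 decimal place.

11.5%

%ΔQ ≈ ε × %ΔP of bike helmets = 1.71 × (6.7%) = 11.5%.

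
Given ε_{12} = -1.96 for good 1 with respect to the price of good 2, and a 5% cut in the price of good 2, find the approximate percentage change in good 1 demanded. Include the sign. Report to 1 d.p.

9.8%

%ΔQ ≈ ε × %ΔP of good 2 = -1.96 × (-5%) = 9.8%.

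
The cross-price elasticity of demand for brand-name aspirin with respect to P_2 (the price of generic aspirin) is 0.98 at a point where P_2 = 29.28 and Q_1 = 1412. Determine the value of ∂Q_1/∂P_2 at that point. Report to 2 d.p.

ε = (∂Q_1/∂P_2)·(P_2/Q_1) ⇒ ∂Q_1/∂P_2 = ε·Q_1/P_2 = 0.98 × 1412/29.28 ≈ 47.26.

47.26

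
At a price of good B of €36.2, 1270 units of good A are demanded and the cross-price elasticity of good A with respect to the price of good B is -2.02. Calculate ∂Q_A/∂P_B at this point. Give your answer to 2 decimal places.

-70.87

ε = (∂Q_A/∂P_B)·(P_B/Q_A) ⇒ ∂Q_A/∂P_B = ε·Q_A/P_B = -2.02 × 1270/36.2 ≈ -70.87.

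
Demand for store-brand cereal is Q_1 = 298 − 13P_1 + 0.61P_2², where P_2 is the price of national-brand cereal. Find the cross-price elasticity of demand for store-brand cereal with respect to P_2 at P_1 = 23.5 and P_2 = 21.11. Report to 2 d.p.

At P_1 = 23.5 and P_2 = 21.11: Q_1 = 264.336.
∂Q_1/∂P_2 = 1.22P_2 = 1.22(21.11) = 25.7542.
ε = (∂Q_1/∂P_2)(P_2/Q_1) = 25.7542 × (21.11/264.336) ≈ 2.06.
ε > 0: substitutes.

2.06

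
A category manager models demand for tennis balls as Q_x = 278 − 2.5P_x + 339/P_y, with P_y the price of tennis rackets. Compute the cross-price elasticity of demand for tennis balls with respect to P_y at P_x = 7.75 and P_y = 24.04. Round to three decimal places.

-0.052

At P_x = 7.75 and P_y = 24.04: Q_x = 272.726.
∂Q_x/∂P_y = −339/P_y² = -0.5866.
ε = (∂Q_x/∂P_y)(P_y/Q_x) = -0.5866 × (24.04/272.726) ≈ -0.052.
ε < 0: complements.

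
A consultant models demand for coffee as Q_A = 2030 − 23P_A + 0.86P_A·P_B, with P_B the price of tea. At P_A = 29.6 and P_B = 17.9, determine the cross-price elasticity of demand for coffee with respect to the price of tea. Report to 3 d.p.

0.252

At P_A = 29.6 and P_B = 17.9: Q_A = 1804.862.
∂Q_A/∂P_B = 0.86P_A = 0.86(29.6) = 25.4560.
ε = (∂Q_A/∂P_B)(P_B/Q_A) = 25.4560 × (17.9/1804.862) ≈ 0.252.
ε > 0: substitutes.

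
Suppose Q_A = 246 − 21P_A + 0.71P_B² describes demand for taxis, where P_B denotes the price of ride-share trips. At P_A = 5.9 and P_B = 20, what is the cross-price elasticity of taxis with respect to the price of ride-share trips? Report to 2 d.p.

At P_A = 5.9 and P_B = 20: Q_A = 406.1.
∂Q_A/∂P_B = 1.42P_B = 1.42(20) = 28.4000.
ε = (∂Q_A/∂P_B)(P_B/Q_A) = 28.4000 × (20/406.1) ≈ 1.40.

1.40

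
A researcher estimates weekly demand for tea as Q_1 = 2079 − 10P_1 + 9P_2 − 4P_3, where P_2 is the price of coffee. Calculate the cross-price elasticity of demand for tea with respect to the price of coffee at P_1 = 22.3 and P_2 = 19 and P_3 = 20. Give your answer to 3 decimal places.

At P_1 = 22.3 and P_2 = 19 and P_3 = 20: Q_1 = 1947.
∂Q_1/∂P_2 = 9.
ε = (∂Q_1/∂P_2)(P_2/Q_1) = 9 × (19/1947) ≈ 0.088.
Since ε > 0, tea and coffee are substitutes.

0.088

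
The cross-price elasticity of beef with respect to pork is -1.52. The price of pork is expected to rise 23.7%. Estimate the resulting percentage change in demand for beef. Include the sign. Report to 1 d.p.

%ΔQ ≈ ε × %ΔP of pork = -1.52 × (23.7%) = -36.0%.
Demand for beef falls by about 36.0%.

-36.0%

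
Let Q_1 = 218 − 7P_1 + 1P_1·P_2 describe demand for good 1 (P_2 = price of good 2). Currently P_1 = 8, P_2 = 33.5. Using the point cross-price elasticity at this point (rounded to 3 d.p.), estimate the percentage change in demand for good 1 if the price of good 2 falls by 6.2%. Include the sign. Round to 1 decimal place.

At P_1 = 8, P_2 = 33.5: Q_1 = 430.
∂Q_1/∂P_2 = 1P_1 = 8.0000.
ε = (∂Q_1/∂P_2)(P_2/Q_1) = 8.0000 × 33.5/430 ≈ 0.623.
%ΔQ_1 ≈ ε × %ΔP_2 = 0.623 × (-6.2%) = -3.9%.

-3.9%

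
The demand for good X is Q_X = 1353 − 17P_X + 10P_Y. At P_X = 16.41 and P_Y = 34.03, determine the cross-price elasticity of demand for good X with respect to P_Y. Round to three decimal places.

0.241

At P_X = 16.41 and P_Y = 34.03: Q_X = 1414.33.
∂Q_X/∂P_Y = 10.
ε = (∂Q_X/∂P_Y)(P_Y/Q_X) = 10 × (34.03/1414.33) ≈ 0.241.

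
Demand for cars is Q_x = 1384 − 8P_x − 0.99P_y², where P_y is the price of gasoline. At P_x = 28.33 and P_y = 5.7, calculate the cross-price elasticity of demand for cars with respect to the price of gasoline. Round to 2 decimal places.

At P_x = 28.33 and P_y = 5.7: Q_x = 1125.195.
∂Q_x/∂P_y = -1.98P_y = -1.98(5.7) = -11.2860.
ε = (∂Q_x/∂P_y)(P_y/Q_x) = -11.2860 × (5.7/1125.195) ≈ -0.06.

-0.06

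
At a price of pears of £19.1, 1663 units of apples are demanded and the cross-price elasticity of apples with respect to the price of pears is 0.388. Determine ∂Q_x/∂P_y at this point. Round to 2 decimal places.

33.78

ε = (∂Q_x/∂P_y)·(P_y/Q_x) ⇒ ∂Q_x/∂P_y = ε·Q_x/P_y = 0.388 × 1663/19.1 ≈ 33.78.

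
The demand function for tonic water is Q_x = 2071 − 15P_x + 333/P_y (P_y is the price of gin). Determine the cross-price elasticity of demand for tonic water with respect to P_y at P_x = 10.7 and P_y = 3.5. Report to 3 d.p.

-0.047

At P_x = 10.7 and P_y = 3.5: Q_x = 2005.643.
∂Q_x/∂P_y = −333/P_y² = -27.1837.
ε = (∂Q_x/∂P_y)(P_y/Q_x) = -27.1837 × (3.5/2005.643) ≈ -0.047.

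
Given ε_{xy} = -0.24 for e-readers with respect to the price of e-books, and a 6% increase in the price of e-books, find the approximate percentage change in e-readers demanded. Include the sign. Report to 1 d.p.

%ΔQ ≈ ε × %ΔP of e-books = -0.24 × (6%) = -1.4%.
Demand for e-readers falls by about 1.4%.

-1.4%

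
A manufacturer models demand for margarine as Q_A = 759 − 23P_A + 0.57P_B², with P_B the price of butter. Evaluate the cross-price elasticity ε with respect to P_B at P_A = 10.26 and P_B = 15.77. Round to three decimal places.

0.426

At P_A = 10.26 and P_B = 15.77: Q_A = 664.775.
∂Q_A/∂P_B = 1.14P_B = 1.14(15.77) = 17.9778.
ε = (∂Q_A/∂P_B)(P_B/Q_A) = 17.9778 × (15.77/664.775) ≈ 0.426.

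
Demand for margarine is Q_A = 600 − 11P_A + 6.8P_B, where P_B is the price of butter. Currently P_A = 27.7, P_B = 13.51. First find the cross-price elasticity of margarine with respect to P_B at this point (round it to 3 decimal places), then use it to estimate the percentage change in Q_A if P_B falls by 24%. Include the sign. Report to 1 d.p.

-5.7%

At P_A = 27.7, P_B = 13.51: Q_A = 387.168.
∂Q_A/∂P_B = 6.8.
ε = (∂Q_A/∂P_B)(P_B/Q_A) = 6.8000 × 13.51/387.168 ≈ 0.237.
%ΔQ_A ≈ ε × %ΔP_B = 0.237 × (-24%) = -5.7%.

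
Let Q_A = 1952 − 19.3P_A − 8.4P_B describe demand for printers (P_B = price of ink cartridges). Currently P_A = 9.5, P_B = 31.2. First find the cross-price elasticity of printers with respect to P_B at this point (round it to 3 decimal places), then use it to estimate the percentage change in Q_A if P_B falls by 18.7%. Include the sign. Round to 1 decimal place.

3.3%

At P_A = 9.5, P_B = 31.2: Q_A = 1506.57.
∂Q_A/∂P_B = -8.4.
ε = (∂Q_A/∂P_B)(P_B/Q_A) = -8.4000 × 31.2/1506.57 ≈ -0.174.
%ΔQ_A ≈ ε × %ΔP_B = -0.174 × (-18.7%) = 3.3%.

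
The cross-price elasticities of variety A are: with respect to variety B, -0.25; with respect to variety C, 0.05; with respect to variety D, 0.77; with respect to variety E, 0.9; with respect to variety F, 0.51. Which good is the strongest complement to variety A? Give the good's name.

variety B

Complements have ε < 0. The most negative value is -0.25 (variety B).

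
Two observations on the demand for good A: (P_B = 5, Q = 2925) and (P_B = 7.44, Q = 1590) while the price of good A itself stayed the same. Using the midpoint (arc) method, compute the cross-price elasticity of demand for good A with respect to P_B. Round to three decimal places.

ΔQ_A = 1590 − 2925 = -1335; ΔP_B = 7.44 − 5 = 2.44.
Midpoints: Q̄_A = 2257.5, P̄_B = 6.22.
ε = (ΔQ_A/Q̄_A)/(ΔP_B/P̄_B) = (-1335/2257.5)/(2.44/6.22) ≈ -1.507.

-1.507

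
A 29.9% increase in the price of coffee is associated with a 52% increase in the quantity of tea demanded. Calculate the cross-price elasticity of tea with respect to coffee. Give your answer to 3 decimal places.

1.739

ε = (%ΔQ of tea) / (%ΔP of coffee) = (52%) / (29.9%) ≈ 1.739.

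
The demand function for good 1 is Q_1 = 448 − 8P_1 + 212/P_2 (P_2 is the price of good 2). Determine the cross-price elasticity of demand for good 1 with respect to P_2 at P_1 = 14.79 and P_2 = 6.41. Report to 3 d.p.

-0.091

At P_1 = 14.79 and P_2 = 6.41: Q_1 = 362.753.
∂Q_1/∂P_2 = −212/P_2² = -5.1596.
ε = (∂Q_1/∂P_2)(P_2/Q_1) = -5.1596 × (6.41/362.753) ≈ -0.091.
ε < 0: complements.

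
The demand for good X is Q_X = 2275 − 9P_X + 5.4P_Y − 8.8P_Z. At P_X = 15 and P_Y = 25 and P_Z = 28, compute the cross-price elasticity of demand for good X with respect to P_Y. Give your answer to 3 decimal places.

0.067

At P_X = 15 and P_Y = 25 and P_Z = 28: Q_X = 2028.6.
∂Q_X/∂P_Y = 5.4.
ε = (∂Q_X/∂P_Y)(P_Y/Q_X) = 5.4 × (25/2028.6) ≈ 0.067.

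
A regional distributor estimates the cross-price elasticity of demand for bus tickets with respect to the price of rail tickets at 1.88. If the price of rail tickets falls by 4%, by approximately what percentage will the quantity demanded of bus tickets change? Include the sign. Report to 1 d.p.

-7.5%

%ΔQ ≈ ε × %ΔP of rail tickets = 1.88 × (-4%) = -7.5%.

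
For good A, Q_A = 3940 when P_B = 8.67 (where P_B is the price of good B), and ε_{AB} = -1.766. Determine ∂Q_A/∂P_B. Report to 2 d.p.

-802.54

ε = (∂Q_A/∂P_B)·(P_B/Q_A) ⇒ ∂Q_A/∂P_B = ε·Q_A/P_B = -1.766 × 3940/8.67 ≈ -802.54.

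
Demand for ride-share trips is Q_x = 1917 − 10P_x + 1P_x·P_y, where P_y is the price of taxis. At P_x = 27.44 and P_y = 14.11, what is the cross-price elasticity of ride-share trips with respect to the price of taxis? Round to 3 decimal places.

At P_x = 27.44 and P_y = 14.11: Q_x = 2029.778.
∂Q_x/∂P_y = 1P_x = 1(27.44) = 27.4400.
ε = (∂Q_x/∂P_y)(P_y/Q_x) = 27.4400 × (14.11/2029.778) ≈ 0.191.

0.191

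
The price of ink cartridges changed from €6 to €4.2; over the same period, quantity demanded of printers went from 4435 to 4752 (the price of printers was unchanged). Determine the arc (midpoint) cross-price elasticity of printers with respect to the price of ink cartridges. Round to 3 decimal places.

ΔQ_A = 4752 − 4435 = 317; ΔP_B = 4.2 − 6 = -1.8.
Midpoints: Q̄_A = 4593.5, P̄_B = 5.10.
ε = (ΔQ_A/Q̄_A)/(ΔP_B/P̄_B) = (317/4593.5)/(-1.8/5.10) ≈ -0.196.
ε < 0: printers and ink cartridges are complements.

-0.196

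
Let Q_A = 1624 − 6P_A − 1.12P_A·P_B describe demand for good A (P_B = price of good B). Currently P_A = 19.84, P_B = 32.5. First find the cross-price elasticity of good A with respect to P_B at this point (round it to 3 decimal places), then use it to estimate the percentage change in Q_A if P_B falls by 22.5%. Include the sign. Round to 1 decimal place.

20.8%

At P_A = 19.84, P_B = 32.5: Q_A = 782.784.
∂Q_A/∂P_B = -1.12P_A = -22.2208.
ε = (∂Q_A/∂P_B)(P_B/Q_A) = -22.2208 × 32.5/782.784 ≈ -0.923.
%ΔQ_A ≈ ε × %ΔP_B = -0.923 × (-22.5%) = 20.8%.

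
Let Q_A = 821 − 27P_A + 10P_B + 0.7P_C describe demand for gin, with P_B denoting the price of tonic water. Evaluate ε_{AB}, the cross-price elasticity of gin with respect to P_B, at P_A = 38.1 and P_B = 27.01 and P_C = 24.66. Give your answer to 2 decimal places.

At P_A = 38.1 and P_B = 27.01 and P_C = 24.66: Q_A = 79.662.
∂Q_A/∂P_B = 10.
ε = (∂Q_A/∂P_B)(P_B/Q_A) = 10 × (27.01/79.662) ≈ 3.39.
Since ε > 0, gin and tonic water are substitutes.

3.39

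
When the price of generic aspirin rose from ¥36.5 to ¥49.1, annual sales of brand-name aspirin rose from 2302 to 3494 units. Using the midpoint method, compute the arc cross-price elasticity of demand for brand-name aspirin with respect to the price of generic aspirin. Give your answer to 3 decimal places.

1.397

ΔQ_A = 3494 − 2302 = 1192; ΔP_B = 49.1 − 36.5 = 12.6.
Midpoints: Q̄_A = 2898.0, P̄_B = 42.80.
ε = (ΔQ_A/Q̄_A)/(ΔP_B/P̄_B) = (1192/2898.0)/(12.6/42.80) ≈ 1.397.
ε > 0: brand-name aspirin and generic aspirin are substitutes.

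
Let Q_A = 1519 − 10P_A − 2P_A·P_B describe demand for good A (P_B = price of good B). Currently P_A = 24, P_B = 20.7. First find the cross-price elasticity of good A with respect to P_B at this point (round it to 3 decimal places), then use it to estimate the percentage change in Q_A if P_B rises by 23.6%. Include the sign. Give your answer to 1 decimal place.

At P_A = 24, P_B = 20.7: Q_A = 285.4.
∂Q_A/∂P_B = -2P_A = -48.0000.
ε = (∂Q_A/∂P_B)(P_B/Q_A) = -48.0000 × 20.7/285.4 ≈ -3.481.
%ΔQ_A ≈ ε × %ΔP_B = -3.481 × (23.6%) = -82.2%.

-82.2%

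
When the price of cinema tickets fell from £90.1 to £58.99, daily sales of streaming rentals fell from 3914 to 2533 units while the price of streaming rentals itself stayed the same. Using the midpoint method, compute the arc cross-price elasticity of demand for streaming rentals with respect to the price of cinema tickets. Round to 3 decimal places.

1.027

ΔQ_A = 2533 − 3914 = -1381; ΔP_B = 58.99 − 90.1 = -31.11.
Midpoints: Q̄_A = 3223.5, P̄_B = 74.55.
ε = (ΔQ_A/Q̄_A)/(ΔP_B/P̄_B) = (-1381/3223.5)/(-31.11/74.55) ≈ 1.027.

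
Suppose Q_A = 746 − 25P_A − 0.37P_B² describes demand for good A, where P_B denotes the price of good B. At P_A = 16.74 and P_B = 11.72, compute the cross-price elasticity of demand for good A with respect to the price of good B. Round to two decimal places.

At P_A = 16.74 and P_B = 11.72: Q_A = 276.677.
∂Q_A/∂P_B = -0.74P_B = -0.74(11.72) = -8.6728.
ε = (∂Q_A/∂P_B)(P_B/Q_A) = -8.6728 × (11.72/276.677) ≈ -0.37.

-0.37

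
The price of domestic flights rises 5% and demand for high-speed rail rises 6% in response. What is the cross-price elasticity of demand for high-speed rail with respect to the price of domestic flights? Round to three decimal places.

1.200

ε = (%ΔQ of high-speed rail) / (%ΔP of domestic flights) = (6%) / (5%) ≈ 1.200.
Positive cross-price elasticity: substitutes.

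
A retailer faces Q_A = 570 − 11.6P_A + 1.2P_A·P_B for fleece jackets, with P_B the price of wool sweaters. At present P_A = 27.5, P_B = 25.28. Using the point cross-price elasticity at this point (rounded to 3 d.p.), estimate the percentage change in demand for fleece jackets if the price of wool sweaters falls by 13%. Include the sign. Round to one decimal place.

-10.0%

At P_A = 27.5, P_B = 25.28: Q_A = 1085.24.
∂Q_A/∂P_B = 1.2P_A = 33.0000.
ε = (∂Q_A/∂P_B)(P_B/Q_A) = 33.0000 × 25.28/1085.24 ≈ 0.769.
%ΔQ_A ≈ ε × %ΔP_B = 0.769 × (-13%) = -10.0%.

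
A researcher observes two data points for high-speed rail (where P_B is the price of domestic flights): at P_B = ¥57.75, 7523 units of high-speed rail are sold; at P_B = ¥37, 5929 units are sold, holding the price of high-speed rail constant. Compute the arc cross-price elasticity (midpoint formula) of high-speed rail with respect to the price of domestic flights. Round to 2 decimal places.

0.54

ΔQ_A = 5929 − 7523 = -1594; ΔP_B = 37 − 57.75 = -20.75.
Midpoints: Q̄_A = 6726.0, P̄_B = 47.38.
ε = (ΔQ_A/Q̄_A)/(ΔP_B/P̄_B) = (-1594/6726.0)/(-20.75/47.38) ≈ 0.54.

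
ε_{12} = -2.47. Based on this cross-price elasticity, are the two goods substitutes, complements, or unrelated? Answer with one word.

complements

ε = -2.47 < 0, so a higher price of good 2 lowers demand for good 1: complements.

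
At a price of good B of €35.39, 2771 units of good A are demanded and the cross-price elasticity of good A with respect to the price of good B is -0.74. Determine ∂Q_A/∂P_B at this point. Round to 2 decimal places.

ε = (∂Q_A/∂P_B)·(P_B/Q_A) ⇒ ∂Q_A/∂P_B = ε·Q_A/P_B = -0.74 × 2771/35.39 ≈ -57.94.

-57.94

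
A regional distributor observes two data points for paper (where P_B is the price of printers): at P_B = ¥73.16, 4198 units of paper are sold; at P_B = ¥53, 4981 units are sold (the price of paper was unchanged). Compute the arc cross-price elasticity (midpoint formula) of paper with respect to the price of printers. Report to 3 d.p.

-0.534

ΔQ_A = 4981 − 4198 = 783; ΔP_B = 53 − 73.16 = -20.16.
Midpoints: Q̄_A = 4589.5, P̄_B = 63.08.
ε = (ΔQ_A/Q̄_A)/(ΔP_B/P̄_B) = (783/4589.5)/(-20.16/63.08) ≈ -0.534.
ε < 0: paper and printers are complements.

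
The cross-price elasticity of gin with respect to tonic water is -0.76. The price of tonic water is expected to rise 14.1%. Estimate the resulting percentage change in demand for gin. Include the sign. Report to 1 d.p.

-10.7%

%ΔQ ≈ ε × %ΔP of tonic water = -0.76 × (14.1%) = -10.7%.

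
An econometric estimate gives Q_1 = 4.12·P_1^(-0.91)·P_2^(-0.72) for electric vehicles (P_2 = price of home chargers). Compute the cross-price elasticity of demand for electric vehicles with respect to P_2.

-0.72

In a log-linear (constant-elasticity) demand function, the coefficient on the exponent of P_2 is the cross-price elasticity.
ε = -0.72. Negative, so electric vehicles and home chargers are complements.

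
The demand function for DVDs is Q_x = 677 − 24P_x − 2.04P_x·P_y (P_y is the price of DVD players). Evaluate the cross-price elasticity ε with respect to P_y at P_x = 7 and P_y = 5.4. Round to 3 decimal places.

At P_x = 7 and P_y = 5.4: Q_x = 431.888.
∂Q_x/∂P_y = -2.04P_x = -2.04(7) = -14.2800.
ε = (∂Q_x/∂P_y)(P_y/Q_x) = -14.2800 × (5.4/431.888) ≈ -0.179.
ε < 0: complements.

-0.179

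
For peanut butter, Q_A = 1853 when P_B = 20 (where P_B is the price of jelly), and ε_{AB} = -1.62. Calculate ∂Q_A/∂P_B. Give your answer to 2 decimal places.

ε = (∂Q_A/∂P_B)·(P_B/Q_A) ⇒ ∂Q_A/∂P_B = ε·Q_A/P_B = -1.62 × 1853/20 ≈ -150.09.

-150.09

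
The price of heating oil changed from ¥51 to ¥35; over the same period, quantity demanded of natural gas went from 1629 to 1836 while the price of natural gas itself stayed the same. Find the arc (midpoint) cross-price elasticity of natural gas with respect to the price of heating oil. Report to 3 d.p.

ΔQ_A = 1836 − 1629 = 207; ΔP_B = 35 − 51 = -16.
Midpoints: Q̄_A = 1732.5, P̄_B = 43.00.
ε = (ΔQ_A/Q̄_A)/(ΔP_B/P̄_B) = (207/1732.5)/(-16/43.00) ≈ -0.321.
ε < 0: natural gas and heating oil are complements.

-0.321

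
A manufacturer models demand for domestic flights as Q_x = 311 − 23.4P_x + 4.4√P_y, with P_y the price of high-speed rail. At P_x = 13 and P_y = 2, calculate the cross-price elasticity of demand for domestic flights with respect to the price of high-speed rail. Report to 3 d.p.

0.239

At P_x = 13 and P_y = 2: Q_x = 13.023.
∂Q_x/∂P_y = 4.4/(2√P_y) = 4.4/(2√2) = 1.5556.
ε = (∂Q_x/∂P_y)(P_y/Q_x) = 1.5556 × (2/13.023) ≈ 0.239.
ε > 0: substitutes.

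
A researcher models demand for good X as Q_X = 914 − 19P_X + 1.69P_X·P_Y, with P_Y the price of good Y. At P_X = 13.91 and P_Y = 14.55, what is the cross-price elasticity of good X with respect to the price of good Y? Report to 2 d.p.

At P_X = 13.91 and P_Y = 14.55: Q_X = 991.750.
∂Q_X/∂P_Y = 1.69P_X = 1.69(13.91) = 23.5079.
ε = (∂Q_X/∂P_Y)(P_Y/Q_X) = 23.5079 × (14.55/991.750) ≈ 0.34.

0.34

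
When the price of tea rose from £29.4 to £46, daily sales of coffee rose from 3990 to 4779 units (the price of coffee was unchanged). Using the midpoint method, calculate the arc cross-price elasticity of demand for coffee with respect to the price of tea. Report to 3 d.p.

0.409

ΔQ_A = 4779 − 3990 = 789; ΔP_B = 46 − 29.4 = 16.6.
Midpoints: Q̄_A = 4384.5, P̄_B = 37.70.
ε = (ΔQ_A/Q̄_A)/(ΔP_B/P̄_B) = (789/4384.5)/(16.6/37.70) ≈ 0.409.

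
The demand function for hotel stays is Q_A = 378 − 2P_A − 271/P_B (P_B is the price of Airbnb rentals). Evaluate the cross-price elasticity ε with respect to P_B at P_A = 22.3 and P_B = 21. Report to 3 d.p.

At P_A = 22.3 and P_B = 21: Q_A = 320.495.
∂Q_A/∂P_B = 271/P_B² = 0.6145.
ε = (∂Q_A/∂P_B)(P_B/Q_A) = 0.6145 × (21/320.495) ≈ 0.040.

0.040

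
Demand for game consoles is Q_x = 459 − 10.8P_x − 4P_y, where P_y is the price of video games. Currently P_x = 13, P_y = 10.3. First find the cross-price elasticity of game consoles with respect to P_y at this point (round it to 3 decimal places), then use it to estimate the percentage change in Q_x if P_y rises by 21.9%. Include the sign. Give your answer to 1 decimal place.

At P_x = 13, P_y = 10.3: Q_x = 277.4.
∂Q_x/∂P_y = -4.
ε = (∂Q_x/∂P_y)(P_y/Q_x) = -4.0000 × 10.3/277.4 ≈ -0.149.
%ΔQ_x ≈ ε × %ΔP_y = -0.149 × (21.9%) = -3.3%.

-3.3%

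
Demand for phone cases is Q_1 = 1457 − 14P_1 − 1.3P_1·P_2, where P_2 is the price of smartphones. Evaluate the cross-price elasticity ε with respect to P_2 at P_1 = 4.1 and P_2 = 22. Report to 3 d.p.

-0.091

At P_1 = 4.1 and P_2 = 22: Q_1 = 1282.34.
∂Q_1/∂P_2 = -1.3P_1 = -1.3(4.1) = -5.3300.
ε = (∂Q_1/∂P_2)(P_2/Q_1) = -5.3300 × (22/1282.34) ≈ -0.091.
ε < 0: complements.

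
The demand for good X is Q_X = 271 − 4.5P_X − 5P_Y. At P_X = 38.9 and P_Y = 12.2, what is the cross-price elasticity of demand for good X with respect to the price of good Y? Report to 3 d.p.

At P_X = 38.9 and P_Y = 12.2: Q_X = 34.95.
∂Q_X/∂P_Y = -5.
ε = (∂Q_X/∂P_Y)(P_Y/Q_X) = -5 × (12.2/34.95) ≈ -1.745.
Since ε < 0, good X and good Y are complements.

-1.745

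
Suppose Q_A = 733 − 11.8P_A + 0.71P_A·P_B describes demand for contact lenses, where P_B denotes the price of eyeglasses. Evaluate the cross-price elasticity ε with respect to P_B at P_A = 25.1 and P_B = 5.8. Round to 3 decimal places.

At P_A = 25.1 and P_B = 5.8: Q_A = 540.182.
∂Q_A/∂P_B = 0.71P_A = 0.71(25.1) = 17.8210.
ε = (∂Q_A/∂P_B)(P_B/Q_A) = 17.8210 × (5.8/540.182) ≈ 0.191.

0.191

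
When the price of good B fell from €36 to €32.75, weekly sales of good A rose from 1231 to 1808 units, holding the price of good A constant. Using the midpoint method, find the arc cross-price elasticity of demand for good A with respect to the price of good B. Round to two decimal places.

-4.02

ΔQ_A = 1808 − 1231 = 577; ΔP_B = 32.75 − 36 = -3.25.
Midpoints: Q̄_A = 1519.5, P̄_B = 34.38.
ε = (ΔQ_A/Q̄_A)/(ΔP_B/P̄_B) = (577/1519.5)/(-3.25/34.38) ≈ -4.02.
ε < 0: good A and good B are complements.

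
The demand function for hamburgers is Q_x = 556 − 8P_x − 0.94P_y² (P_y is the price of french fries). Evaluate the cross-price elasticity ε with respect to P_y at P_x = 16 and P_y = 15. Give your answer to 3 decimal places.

-1.954

At P_x = 16 and P_y = 15: Q_x = 216.5.
∂Q_x/∂P_y = -1.88P_y = -1.88(15) = -28.2000.
ε = (∂Q_x/∂P_y)(P_y/Q_x) = -28.2000 × (15/216.5) ≈ -1.954.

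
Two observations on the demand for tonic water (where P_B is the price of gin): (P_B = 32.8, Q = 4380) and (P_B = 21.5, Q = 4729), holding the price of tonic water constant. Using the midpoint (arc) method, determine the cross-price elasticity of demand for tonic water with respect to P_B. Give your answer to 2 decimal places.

-0.18

ΔQ_A = 4729 − 4380 = 349; ΔP_B = 21.5 − 32.8 = -11.3.
Midpoints: Q̄_A = 4554.5, P̄_B = 27.15.
ε = (ΔQ_A/Q̄_A)/(ΔP_B/P̄_B) = (349/4554.5)/(-11.3/27.15) ≈ -0.18.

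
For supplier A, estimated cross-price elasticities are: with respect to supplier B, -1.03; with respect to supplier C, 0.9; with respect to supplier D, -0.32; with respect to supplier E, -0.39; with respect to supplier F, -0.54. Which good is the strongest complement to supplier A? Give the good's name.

Complements have ε < 0. The most negative value is -1.03 (supplier B).

supplier B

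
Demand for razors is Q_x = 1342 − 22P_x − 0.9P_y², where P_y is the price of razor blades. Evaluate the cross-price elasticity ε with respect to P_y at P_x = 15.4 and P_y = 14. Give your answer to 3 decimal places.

-0.427

At P_x = 15.4 and P_y = 14: Q_x = 826.8.
∂Q_x/∂P_y = -1.8P_y = -1.8(14) = -25.2000.
ε = (∂Q_x/∂P_y)(P_y/Q_x) = -25.2000 × (14/826.8) ≈ -0.427.
ε < 0: complements.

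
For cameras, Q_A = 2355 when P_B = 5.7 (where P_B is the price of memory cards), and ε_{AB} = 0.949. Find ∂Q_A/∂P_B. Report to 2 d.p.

392.09

ε = (∂Q_A/∂P_B)·(P_B/Q_A) ⇒ ∂Q_A/∂P_B = ε·Q_A/P_B = 0.949 × 2355/5.7 ≈ 392.09.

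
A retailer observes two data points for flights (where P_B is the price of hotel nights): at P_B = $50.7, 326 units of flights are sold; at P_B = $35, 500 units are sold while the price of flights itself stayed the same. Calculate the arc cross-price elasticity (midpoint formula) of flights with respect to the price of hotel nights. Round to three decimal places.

-1.150

ΔQ_A = 500 − 326 = 174; ΔP_B = 35 − 50.7 = -15.7.
Midpoints: Q̄_A = 413.0, P̄_B = 42.85.
ε = (ΔQ_A/Q̄_A)/(ΔP_B/P̄_B) = (174/413.0)/(-15.7/42.85) ≈ -1.150.
ε < 0: flights and hotel nights are complements.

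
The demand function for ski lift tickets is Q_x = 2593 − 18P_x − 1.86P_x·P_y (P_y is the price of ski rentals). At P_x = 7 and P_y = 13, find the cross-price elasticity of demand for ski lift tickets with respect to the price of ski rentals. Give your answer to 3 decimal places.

-0.074

At P_x = 7 and P_y = 13: Q_x = 2297.74.
∂Q_x/∂P_y = -1.86P_x = -1.86(7) = -13.0200.
ε = (∂Q_x/∂P_y)(P_y/Q_x) = -13.0200 × (13/2297.74) ≈ -0.074.
ε < 0: complements.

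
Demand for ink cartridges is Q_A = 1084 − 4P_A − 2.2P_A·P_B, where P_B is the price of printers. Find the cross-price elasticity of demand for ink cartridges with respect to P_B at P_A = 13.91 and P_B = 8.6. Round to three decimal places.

At P_A = 13.91 and P_B = 8.6: Q_A = 765.183.
∂Q_A/∂P_B = -2.2P_A = -2.2(13.91) = -30.6020.
ε = (∂Q_A/∂P_B)(P_B/Q_A) = -30.6020 × (8.6/765.183) ≈ -0.344.

-0.344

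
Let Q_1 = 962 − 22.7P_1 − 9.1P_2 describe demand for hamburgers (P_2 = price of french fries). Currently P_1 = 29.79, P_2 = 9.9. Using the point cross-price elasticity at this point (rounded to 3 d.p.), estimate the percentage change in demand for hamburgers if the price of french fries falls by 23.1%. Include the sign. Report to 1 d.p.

10.6%

At P_1 = 29.79, P_2 = 9.9: Q_1 = 195.677.
∂Q_1/∂P_2 = -9.1.
ε = (∂Q_1/∂P_2)(P_2/Q_1) = -9.1000 × 9.9/195.677 ≈ -0.460.
%ΔQ_1 ≈ ε × %ΔP_2 = -0.460 × (-23.1%) = 10.6%.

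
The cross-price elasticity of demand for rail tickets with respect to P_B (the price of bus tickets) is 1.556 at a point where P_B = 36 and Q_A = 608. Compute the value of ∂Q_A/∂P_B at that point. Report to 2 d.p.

26.28

ε = (∂Q_A/∂P_B)·(P_B/Q_A) ⇒ ∂Q_A/∂P_B = ε·Q_A/P_B = 1.556 × 608/36 ≈ 26.28.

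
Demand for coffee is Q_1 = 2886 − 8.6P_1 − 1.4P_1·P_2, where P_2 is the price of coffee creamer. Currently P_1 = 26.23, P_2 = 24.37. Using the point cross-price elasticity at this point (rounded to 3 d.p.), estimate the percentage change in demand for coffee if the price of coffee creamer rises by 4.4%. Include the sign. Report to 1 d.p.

-2.2%

At P_1 = 26.23, P_2 = 24.37: Q_1 = 1765.507.
∂Q_1/∂P_2 = -1.4P_1 = -36.7220.
ε = (∂Q_1/∂P_2)(P_2/Q_1) = -36.7220 × 24.37/1765.507 ≈ -0.507.
%ΔQ_1 ≈ ε × %ΔP_2 = -0.507 × (4.4%) = -2.2%.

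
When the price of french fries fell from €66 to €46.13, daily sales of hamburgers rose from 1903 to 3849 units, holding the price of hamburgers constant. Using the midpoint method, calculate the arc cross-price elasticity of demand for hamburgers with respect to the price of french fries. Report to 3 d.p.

ΔQ_A = 3849 − 1903 = 1946; ΔP_B = 46.13 − 66 = -19.87.
Midpoints: Q̄_A = 2876.0, P̄_B = 56.06.
ε = (ΔQ_A/Q̄_A)/(ΔP_B/P̄_B) = (1946/2876.0)/(-19.87/56.06) ≈ -1.909.
ε < 0: hamburgers and french fries are complements.

-1.909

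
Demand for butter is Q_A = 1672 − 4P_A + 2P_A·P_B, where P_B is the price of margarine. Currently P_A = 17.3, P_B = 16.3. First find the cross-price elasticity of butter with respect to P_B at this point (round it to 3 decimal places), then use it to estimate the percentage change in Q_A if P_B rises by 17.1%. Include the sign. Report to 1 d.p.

At P_A = 17.3, P_B = 16.3: Q_A = 2166.78.
∂Q_A/∂P_B = 2P_A = 34.6000.
ε = (∂Q_A/∂P_B)(P_B/Q_A) = 34.6000 × 16.3/2166.78 ≈ 0.260.
%ΔQ_A ≈ ε × %ΔP_B = 0.260 × (17.1%) = 4.4%.

4.4%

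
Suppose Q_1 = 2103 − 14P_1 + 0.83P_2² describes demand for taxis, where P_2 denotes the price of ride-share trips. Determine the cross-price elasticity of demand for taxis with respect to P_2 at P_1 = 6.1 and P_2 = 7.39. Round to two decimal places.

At P_1 = 6.1 and P_2 = 7.39: Q_1 = 2062.928.
∂Q_1/∂P_2 = 1.66P_2 = 1.66(7.39) = 12.2674.
ε = (∂Q_1/∂P_2)(P_2/Q_1) = 12.2674 × (7.39/2062.928) ≈ 0.04.

0.04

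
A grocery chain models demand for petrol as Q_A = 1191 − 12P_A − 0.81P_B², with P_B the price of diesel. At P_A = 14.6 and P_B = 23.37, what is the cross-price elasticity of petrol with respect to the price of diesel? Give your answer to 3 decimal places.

-1.543

At P_A = 14.6 and P_B = 23.37: Q_A = 573.413.
∂Q_A/∂P_B = -1.62P_B = -1.62(23.37) = -37.8594.
ε = (∂Q_A/∂P_B)(P_B/Q_A) = -37.8594 × (23.37/573.413) ≈ -1.543.
ε < 0: complements.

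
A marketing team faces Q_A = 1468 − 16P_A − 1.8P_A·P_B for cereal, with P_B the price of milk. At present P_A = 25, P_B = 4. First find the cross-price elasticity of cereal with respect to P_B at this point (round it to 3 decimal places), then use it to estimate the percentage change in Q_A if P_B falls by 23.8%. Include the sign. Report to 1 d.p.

At P_A = 25, P_B = 4: Q_A = 888.
∂Q_A/∂P_B = -1.8P_A = -45.0000.
ε = (∂Q_A/∂P_B)(P_B/Q_A) = -45.0000 × 4/888 ≈ -0.203.
%ΔQ_A ≈ ε × %ΔP_B = -0.203 × (-23.8%) = 4.8%.

4.8%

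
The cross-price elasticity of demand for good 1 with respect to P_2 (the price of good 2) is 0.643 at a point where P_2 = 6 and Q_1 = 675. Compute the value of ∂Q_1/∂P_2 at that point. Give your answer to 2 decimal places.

ε = (∂Q_1/∂P_2)·(P_2/Q_1) ⇒ ∂Q_1/∂P_2 = ε·Q_1/P_2 = 0.643 × 675/6 ≈ 72.34.

72.34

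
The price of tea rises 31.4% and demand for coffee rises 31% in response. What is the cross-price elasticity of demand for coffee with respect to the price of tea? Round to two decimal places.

0.99

ε = (%ΔQ of coffee) / (%ΔP of tea) = (31%) / (31.4%) ≈ 0.99.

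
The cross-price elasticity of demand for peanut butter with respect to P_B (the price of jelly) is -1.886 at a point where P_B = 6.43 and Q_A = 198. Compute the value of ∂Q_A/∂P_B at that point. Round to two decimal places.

ε = (∂Q_A/∂P_B)·(P_B/Q_A) ⇒ ∂Q_A/∂P_B = ε·Q_A/P_B = -1.886 × 198/6.43 ≈ -58.08.

-58.08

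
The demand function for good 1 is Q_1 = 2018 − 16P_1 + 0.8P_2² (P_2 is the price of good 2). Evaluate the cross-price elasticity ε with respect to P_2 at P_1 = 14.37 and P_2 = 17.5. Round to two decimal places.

At P_1 = 14.37 and P_2 = 17.5: Q_1 = 2033.08.
∂Q_1/∂P_2 = 1.6P_2 = 1.6(17.5) = 28.0000.
ε = (∂Q_1/∂P_2)(P_2/Q_1) = 28.0000 × (17.5/2033.08) ≈ 0.24.
ε > 0: substitutes.

0.24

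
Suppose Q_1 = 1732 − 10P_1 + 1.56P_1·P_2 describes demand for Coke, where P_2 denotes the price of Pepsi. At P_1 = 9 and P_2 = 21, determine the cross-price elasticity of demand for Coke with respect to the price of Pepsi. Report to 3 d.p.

At P_1 = 9 and P_2 = 21: Q_1 = 1936.84.
∂Q_1/∂P_2 = 1.56P_1 = 1.56(9) = 14.0400.
ε = (∂Q_1/∂P_2)(P_2/Q_1) = 14.0400 × (21/1936.84) ≈ 0.152.

0.152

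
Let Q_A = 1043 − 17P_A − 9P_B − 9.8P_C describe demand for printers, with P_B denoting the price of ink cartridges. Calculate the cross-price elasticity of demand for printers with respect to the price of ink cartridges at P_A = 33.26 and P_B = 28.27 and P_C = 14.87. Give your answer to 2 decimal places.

At P_A = 33.26 and P_B = 28.27 and P_C = 14.87: Q_A = 77.424.
∂Q_A/∂P_B = -9.
ε = (∂Q_A/∂P_B)(P_B/Q_A) = -9 × (28.27/77.424) ≈ -3.29.

-3.29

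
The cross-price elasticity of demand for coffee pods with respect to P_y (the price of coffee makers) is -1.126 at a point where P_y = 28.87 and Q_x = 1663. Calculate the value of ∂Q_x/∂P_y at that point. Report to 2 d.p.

ε = (∂Q_x/∂P_y)·(P_y/Q_x) ⇒ ∂Q_x/∂P_y = ε·Q_x/P_y = -1.126 × 1663/28.87 ≈ -64.86.

-64.86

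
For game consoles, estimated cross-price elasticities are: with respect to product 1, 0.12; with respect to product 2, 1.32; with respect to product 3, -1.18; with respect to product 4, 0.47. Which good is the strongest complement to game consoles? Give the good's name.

Complements have ε < 0. The most negative value is -1.18 (product 3).

product 3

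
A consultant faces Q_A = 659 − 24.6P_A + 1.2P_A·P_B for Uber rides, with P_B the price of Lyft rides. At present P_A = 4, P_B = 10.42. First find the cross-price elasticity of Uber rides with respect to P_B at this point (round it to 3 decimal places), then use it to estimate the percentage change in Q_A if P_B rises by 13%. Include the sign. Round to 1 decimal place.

1.1%

At P_A = 4, P_B = 10.42: Q_A = 610.616.
∂Q_A/∂P_B = 1.2P_A = 4.8000.
ε = (∂Q_A/∂P_B)(P_B/Q_A) = 4.8000 × 10.42/610.616 ≈ 0.082.
%ΔQ_A ≈ ε × %ΔP_B = 0.082 × (13%) = 1.1%.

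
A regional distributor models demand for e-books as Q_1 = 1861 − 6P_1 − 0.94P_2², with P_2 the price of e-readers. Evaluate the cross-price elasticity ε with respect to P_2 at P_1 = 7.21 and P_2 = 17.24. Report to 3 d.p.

At P_1 = 7.21 and P_2 = 17.24: Q_1 = 1538.355.
∂Q_1/∂P_2 = -1.88P_2 = -1.88(17.24) = -32.4112.
ε = (∂Q_1/∂P_2)(P_2/Q_1) = -32.4112 × (17.24/1538.355) ≈ -0.363.

-0.363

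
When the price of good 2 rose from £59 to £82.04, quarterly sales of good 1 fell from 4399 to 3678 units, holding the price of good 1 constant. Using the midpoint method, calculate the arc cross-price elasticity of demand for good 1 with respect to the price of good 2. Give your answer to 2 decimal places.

-0.55

ΔQ_1 = 3678 − 4399 = -721; ΔP_2 = 82.04 − 59 = 23.04.
Midpoints: Q̄_1 = 4038.5, P̄_2 = 70.52.
ε = (ΔQ_1/Q̄_1)/(ΔP_2/P̄_2) = (-721/4038.5)/(23.04/70.52) ≈ -0.55.
ε < 0: good 1 and good 2 are complements.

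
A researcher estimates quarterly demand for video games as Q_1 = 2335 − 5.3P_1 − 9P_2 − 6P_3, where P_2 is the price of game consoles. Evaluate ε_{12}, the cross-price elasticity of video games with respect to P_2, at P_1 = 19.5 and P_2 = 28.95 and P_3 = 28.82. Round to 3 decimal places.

-0.145

At P_1 = 19.5 and P_2 = 28.95 and P_3 = 28.82: Q_1 = 1798.18.
∂Q_1/∂P_2 = -9.
ε = (∂Q_1/∂P_2)(P_2/Q_1) = -9 × (28.95/1798.18) ≈ -0.145.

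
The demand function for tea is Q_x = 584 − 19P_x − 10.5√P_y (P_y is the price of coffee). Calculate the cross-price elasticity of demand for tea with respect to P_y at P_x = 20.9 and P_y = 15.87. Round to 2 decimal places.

-0.14

At P_x = 20.9 and P_y = 15.87: Q_x = 145.071.
∂Q_x/∂P_y = -10.5/(2√P_y) = -10.5/(2√15.87) = -1.3179.
ε = (∂Q_x/∂P_y)(P_y/Q_x) = -1.3179 × (15.87/145.071) ≈ -0.14.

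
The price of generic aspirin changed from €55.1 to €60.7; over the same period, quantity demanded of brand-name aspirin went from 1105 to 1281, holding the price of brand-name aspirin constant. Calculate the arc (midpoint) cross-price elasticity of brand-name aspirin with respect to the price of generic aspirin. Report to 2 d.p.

1.53

ΔQ_A = 1281 − 1105 = 176; ΔP_B = 60.7 − 55.1 = 5.6.
Midpoints: Q̄_A = 1193.0, P̄_B = 57.90.
ε = (ΔQ_A/Q̄_A)/(ΔP_B/P̄_B) = (176/1193.0)/(5.6/57.90) ≈ 1.53.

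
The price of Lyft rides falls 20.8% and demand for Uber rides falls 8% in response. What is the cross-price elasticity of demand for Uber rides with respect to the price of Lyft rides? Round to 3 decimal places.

ε = (%ΔQ of Uber rides) / (%ΔP of Lyft rides) = (-8%) / (-20.8%) ≈ 0.385.
Positive cross-price elasticity: substitutes.

0.385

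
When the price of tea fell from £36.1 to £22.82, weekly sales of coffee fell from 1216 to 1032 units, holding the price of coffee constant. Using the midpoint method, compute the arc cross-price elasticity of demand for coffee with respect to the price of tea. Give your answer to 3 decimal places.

ΔQ_A = 1032 − 1216 = -184; ΔP_B = 22.82 − 36.1 = -13.28.
Midpoints: Q̄_A = 1124.0, P̄_B = 29.46.
ε = (ΔQ_A/Q̄_A)/(ΔP_B/P̄_B) = (-184/1124.0)/(-13.28/29.46) ≈ 0.363.
ε > 0: coffee and tea are substitutes.

0.363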